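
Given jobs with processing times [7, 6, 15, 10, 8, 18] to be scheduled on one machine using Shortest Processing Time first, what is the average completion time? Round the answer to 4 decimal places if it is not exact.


Sort jobs by processing time (SPT order): [6, 7, 8, 10, 15, 18]
Compute completion times sequentially:
  Job 1: processing = 6, completes at 6
  Job 2: processing = 7, completes at 13
  Job 3: processing = 8, completes at 21
  Job 4: processing = 10, completes at 31
  Job 5: processing = 15, completes at 46
  Job 6: processing = 18, completes at 64
Sum of completion times = 181
Average completion time = 181/6 = 30.1667

30.1667


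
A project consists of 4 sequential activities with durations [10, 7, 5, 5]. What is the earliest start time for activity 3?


Activity 3 starts after activities 1 through 2 complete.
Predecessor durations: [10, 7]
ES = 10 + 7 = 17

17


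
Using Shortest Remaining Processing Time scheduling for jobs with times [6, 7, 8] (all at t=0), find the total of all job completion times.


Since all jobs arrive at t=0, SRPT equals SPT ordering.
SPT order: [6, 7, 8]
Completion times:
  Job 1: p=6, C=6
  Job 2: p=7, C=13
  Job 3: p=8, C=21
Total completion time = 6 + 13 + 21 = 40

40


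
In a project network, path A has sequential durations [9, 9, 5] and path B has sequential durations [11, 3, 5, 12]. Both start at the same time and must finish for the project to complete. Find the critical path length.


Path A total = 9 + 9 + 5 = 23
Path B total = 11 + 3 + 5 + 12 = 31
Critical path = longest path = max(23, 31) = 31

31


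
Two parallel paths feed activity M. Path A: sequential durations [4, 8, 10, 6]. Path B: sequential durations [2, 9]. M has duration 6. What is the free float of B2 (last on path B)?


ES(B2) = sum of predecessors on chain B = 2
EF(B2) = ES + duration = 2 + 9 = 11
Successor of B2 is M. ES(M) = max(sum(A), sum(B)) = max(28, 11) = 28
Free float = ES(successor) - EF(current) = 28 - 11 = 17

17


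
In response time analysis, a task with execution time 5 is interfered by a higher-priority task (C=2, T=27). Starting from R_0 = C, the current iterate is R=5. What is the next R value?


R_next = C + ceil(R_prev / T_hp) * C_hp
ceil(5 / 27) = ceil(0.1852) = 1
Interference = 1 * 2 = 2
R_next = 5 + 2 = 7

7


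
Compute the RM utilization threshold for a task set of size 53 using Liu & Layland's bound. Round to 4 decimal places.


Compute 2^(1/53) = 1.0131641430
Subtract 1: 1.0131641430 - 1 = 0.0131641430
Multiply by n: 53 * 0.0131641430 = 0.6976995790
Round to 4 dp: 0.6977

0.6977


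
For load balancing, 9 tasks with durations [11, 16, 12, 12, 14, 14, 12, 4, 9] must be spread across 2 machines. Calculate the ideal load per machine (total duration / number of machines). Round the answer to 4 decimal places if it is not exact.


Total processing time = 11 + 16 + 12 + 12 + 14 + 14 + 12 + 4 + 9 = 104
Number of machines = 2
Ideal balanced load = 104 / 2 = 52.0

52.0


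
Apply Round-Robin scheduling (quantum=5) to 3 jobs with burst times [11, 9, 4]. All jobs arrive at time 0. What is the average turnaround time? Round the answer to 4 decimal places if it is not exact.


Time quantum = 5
Execution trace:
  J1 runs 5 units, time = 5
  J2 runs 5 units, time = 10
  J3 runs 4 units, time = 14
  J1 runs 5 units, time = 19
  J2 runs 4 units, time = 23
  J1 runs 1 units, time = 24
Finish times: [24, 23, 14]
Average turnaround = 61/3 = 20.3333

20.3333


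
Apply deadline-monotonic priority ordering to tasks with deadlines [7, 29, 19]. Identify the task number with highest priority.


Sort tasks by relative deadline (ascending):
  Task 1: deadline = 7
  Task 3: deadline = 19
  Task 2: deadline = 29
Priority order (highest first): [1, 3, 2]
Highest priority task = 1

1


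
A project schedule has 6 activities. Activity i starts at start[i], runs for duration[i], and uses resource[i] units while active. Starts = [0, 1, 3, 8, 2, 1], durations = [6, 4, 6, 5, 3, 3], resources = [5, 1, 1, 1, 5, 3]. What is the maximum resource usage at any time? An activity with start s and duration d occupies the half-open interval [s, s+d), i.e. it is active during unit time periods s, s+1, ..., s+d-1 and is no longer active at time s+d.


Each activity i is active on [start_i, start_i + duration_i).
Compute total resource usage per time slot:
  t=0: active resources = [5], total = 5
  t=1: active resources = [5, 1, 3], total = 9
  t=2: active resources = [5, 1, 5, 3], total = 14
  t=3: active resources = [5, 1, 1, 5, 3], total = 15
  t=4: active resources = [5, 1, 1, 5], total = 12
  t=5: active resources = [5, 1], total = 6
  t=6: active resources = [1], total = 1
  t=7: active resources = [1], total = 1
  t=8: active resources = [1, 1], total = 2
  t=9: active resources = [1], total = 1
  t=10: active resources = [1], total = 1
  t=11: active resources = [1], total = 1
  t=12: active resources = [1], total = 1
Peak resource demand = 15

15


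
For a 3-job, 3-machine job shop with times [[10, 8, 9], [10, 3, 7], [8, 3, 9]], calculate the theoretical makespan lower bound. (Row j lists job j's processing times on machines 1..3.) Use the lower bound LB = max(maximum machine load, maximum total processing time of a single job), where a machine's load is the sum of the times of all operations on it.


Machine loads:
  Machine 1: 10 + 10 + 8 = 28
  Machine 2: 8 + 3 + 3 = 14
  Machine 3: 9 + 7 + 9 = 25
Max machine load = 28
Job totals:
  Job 1: 27
  Job 2: 20
  Job 3: 20
Max job total = 27
Lower bound = max(28, 27) = 28

28


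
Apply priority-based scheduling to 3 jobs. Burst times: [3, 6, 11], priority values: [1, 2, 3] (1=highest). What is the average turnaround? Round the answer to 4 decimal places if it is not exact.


Sort by priority (ascending = highest first):
Order: [(1, 3), (2, 6), (3, 11)]
Completion times:
  Priority 1, burst=3, C=3
  Priority 2, burst=6, C=9
  Priority 3, burst=11, C=20
Average turnaround = 32/3 = 10.6667

10.6667


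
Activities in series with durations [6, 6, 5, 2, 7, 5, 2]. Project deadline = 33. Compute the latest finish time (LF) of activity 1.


LF(activity 1) = deadline - sum of successor durations
Successors: activities 2 through 7 with durations [6, 5, 2, 7, 5, 2]
Sum of successor durations = 27
LF = 33 - 27 = 6

6


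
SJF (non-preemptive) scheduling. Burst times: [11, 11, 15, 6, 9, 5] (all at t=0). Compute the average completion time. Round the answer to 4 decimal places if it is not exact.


SJF order (ascending): [5, 6, 9, 11, 11, 15]
Completion times:
  Job 1: burst=5, C=5
  Job 2: burst=6, C=11
  Job 3: burst=9, C=20
  Job 4: burst=11, C=31
  Job 5: burst=11, C=42
  Job 6: burst=15, C=57
Average completion = 166/6 = 27.6667

27.6667


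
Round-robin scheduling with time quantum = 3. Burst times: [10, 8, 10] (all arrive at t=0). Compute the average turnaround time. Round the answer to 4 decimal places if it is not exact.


Time quantum = 3
Execution trace:
  J1 runs 3 units, time = 3
  J2 runs 3 units, time = 6
  J3 runs 3 units, time = 9
  J1 runs 3 units, time = 12
  J2 runs 3 units, time = 15
  J3 runs 3 units, time = 18
  J1 runs 3 units, time = 21
  J2 runs 2 units, time = 23
  J3 runs 3 units, time = 26
  J1 runs 1 units, time = 27
  J3 runs 1 units, time = 28
Finish times: [27, 23, 28]
Average turnaround = 78/3 = 26.0

26.0


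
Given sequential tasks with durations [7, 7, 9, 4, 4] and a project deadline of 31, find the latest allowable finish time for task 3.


LF(activity 3) = deadline - sum of successor durations
Successors: activities 4 through 5 with durations [4, 4]
Sum of successor durations = 8
LF = 31 - 8 = 23

23


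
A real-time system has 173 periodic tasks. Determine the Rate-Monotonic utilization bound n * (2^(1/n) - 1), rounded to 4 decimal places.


Compute 2^(1/173) = 1.0040146684
Subtract 1: 1.0040146684 - 1 = 0.0040146684
Multiply by n: 173 * 0.0040146684 = 0.6945376332
Round to 4 dp: 0.6945

0.6945


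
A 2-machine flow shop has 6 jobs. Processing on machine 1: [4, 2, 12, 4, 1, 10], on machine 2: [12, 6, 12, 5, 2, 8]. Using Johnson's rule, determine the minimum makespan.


Apply Johnson's rule:
  Group 1 (a <= b): [(5, 1, 2), (2, 2, 6), (1, 4, 12), (4, 4, 5), (3, 12, 12)]
  Group 2 (a > b): [(6, 10, 8)]
Optimal job order: [5, 2, 1, 4, 3, 6]
Schedule:
  Job 5: M1 done at 1, M2 done at 3
  Job 2: M1 done at 3, M2 done at 9
  Job 1: M1 done at 7, M2 done at 21
  Job 4: M1 done at 11, M2 done at 26
  Job 3: M1 done at 23, M2 done at 38
  Job 6: M1 done at 33, M2 done at 46
Makespan = 46

46


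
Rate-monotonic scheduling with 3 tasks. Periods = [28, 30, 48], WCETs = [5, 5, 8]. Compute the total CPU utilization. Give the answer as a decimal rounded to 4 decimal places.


Compute individual utilizations (exact fractions):
  Task 1: C/T = 5/28 (approx. 0.1786)
  Task 2: C/T = 5/30 = 1/6 (approx. 0.1667)
  Task 3: C/T = 8/48 = 1/6 (approx. 0.1667)
Total utilization U = 5/28 + 1/6 + 1/6 = 43/84
Rounded to 4 decimal places: U = 0.5119
RM (Liu & Layland) bound for 3 tasks = 0.779763; compare with U = 43/84 (approx. 0.511905)
U <= bound, so schedulable by RM sufficient condition.

0.5119


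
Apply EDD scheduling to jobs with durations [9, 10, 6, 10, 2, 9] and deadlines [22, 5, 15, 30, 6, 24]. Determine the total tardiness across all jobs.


Sort by due date (EDD order): [(10, 5), (2, 6), (6, 15), (9, 22), (9, 24), (10, 30)]
Compute completion times and tardiness:
  Job 1: p=10, d=5, C=10, tardiness=max(0,10-5)=5
  Job 2: p=2, d=6, C=12, tardiness=max(0,12-6)=6
  Job 3: p=6, d=15, C=18, tardiness=max(0,18-15)=3
  Job 4: p=9, d=22, C=27, tardiness=max(0,27-22)=5
  Job 5: p=9, d=24, C=36, tardiness=max(0,36-24)=12
  Job 6: p=10, d=30, C=46, tardiness=max(0,46-30)=16
Total tardiness = 47

47


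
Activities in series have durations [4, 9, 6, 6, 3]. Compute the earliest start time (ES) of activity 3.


Activity 3 starts after activities 1 through 2 complete.
Predecessor durations: [4, 9]
ES = 4 + 9 = 13

13


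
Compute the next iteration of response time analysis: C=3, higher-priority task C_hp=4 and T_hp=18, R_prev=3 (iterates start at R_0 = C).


R_next = C + ceil(R_prev / T_hp) * C_hp
ceil(3 / 18) = ceil(0.1667) = 1
Interference = 1 * 4 = 4
R_next = 3 + 4 = 7

7


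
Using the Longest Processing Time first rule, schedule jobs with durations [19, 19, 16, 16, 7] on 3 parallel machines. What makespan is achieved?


Sort jobs in decreasing order (LPT): [19, 19, 16, 16, 7]
Assign each job to the least loaded machine:
  Machine 1: jobs [19, 7], load = 26
  Machine 2: jobs [19], load = 19
  Machine 3: jobs [16, 16], load = 32
Makespan = max load = 32

32


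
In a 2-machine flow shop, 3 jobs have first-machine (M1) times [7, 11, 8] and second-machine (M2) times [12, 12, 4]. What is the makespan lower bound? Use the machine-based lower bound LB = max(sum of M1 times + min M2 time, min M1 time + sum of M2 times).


LB1 = sum(M1 times) + min(M2 times) = 26 + 4 = 30
LB2 = min(M1 times) + sum(M2 times) = 7 + 28 = 35
Lower bound = max(LB1, LB2) = max(30, 35) = 35

35


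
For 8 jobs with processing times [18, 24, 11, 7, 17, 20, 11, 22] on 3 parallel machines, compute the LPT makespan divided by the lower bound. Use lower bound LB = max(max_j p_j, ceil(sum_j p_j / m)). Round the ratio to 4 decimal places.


LPT order: [24, 22, 20, 18, 17, 11, 11, 7]
Machine loads after assignment: [46, 39, 45]
LPT makespan = 46
Lower bound = max(max_job, ceil(total/3)) = max(24, 44) = 44
Ratio = 46 / 44 = 1.0455

1.0455


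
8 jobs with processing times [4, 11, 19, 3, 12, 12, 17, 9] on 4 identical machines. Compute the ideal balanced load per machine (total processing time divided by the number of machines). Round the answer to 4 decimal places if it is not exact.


Total processing time = 4 + 11 + 19 + 3 + 12 + 12 + 17 + 9 = 87
Number of machines = 4
Ideal balanced load = 87 / 4 = 21.75

21.75


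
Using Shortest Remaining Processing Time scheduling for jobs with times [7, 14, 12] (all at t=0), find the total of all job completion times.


Since all jobs arrive at t=0, SRPT equals SPT ordering.
SPT order: [7, 12, 14]
Completion times:
  Job 1: p=7, C=7
  Job 2: p=12, C=19
  Job 3: p=14, C=33
Total completion time = 7 + 19 + 33 = 59

59


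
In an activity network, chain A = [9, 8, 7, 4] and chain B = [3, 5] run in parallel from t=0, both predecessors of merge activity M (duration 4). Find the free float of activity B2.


ES(B2) = sum of predecessors on chain B = 3
EF(B2) = ES + duration = 3 + 5 = 8
Successor of B2 is M. ES(M) = max(sum(A), sum(B)) = max(28, 8) = 28
Free float = ES(successor) - EF(current) = 28 - 8 = 20

20


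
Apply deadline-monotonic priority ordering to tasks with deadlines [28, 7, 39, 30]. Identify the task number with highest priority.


Sort tasks by relative deadline (ascending):
  Task 2: deadline = 7
  Task 1: deadline = 28
  Task 4: deadline = 30
  Task 3: deadline = 39
Priority order (highest first): [2, 1, 4, 3]
Highest priority task = 2

2


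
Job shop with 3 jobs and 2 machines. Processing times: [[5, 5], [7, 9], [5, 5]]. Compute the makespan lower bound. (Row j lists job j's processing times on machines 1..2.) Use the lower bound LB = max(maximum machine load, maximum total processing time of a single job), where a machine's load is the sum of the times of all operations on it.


Machine loads:
  Machine 1: 5 + 7 + 5 = 17
  Machine 2: 5 + 9 + 5 = 19
Max machine load = 19
Job totals:
  Job 1: 10
  Job 2: 16
  Job 3: 10
Max job total = 16
Lower bound = max(19, 16) = 19

19


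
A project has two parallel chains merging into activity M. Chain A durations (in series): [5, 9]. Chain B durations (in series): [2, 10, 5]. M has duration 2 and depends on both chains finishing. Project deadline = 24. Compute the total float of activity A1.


Forward pass: ES(A1) = sum of predecessors on chain A = 0
EF = ES + duration = 0 + 5 = 5
Backward pass: LF(M) = deadline = 24; LS(M) = 24 - 2 = 22
LF(A1) = LS(M) - sum(successors on chain A) = 22 - 9 = 13
LS = LF - duration = 13 - 5 = 8
Total float = LS - ES = 8 - 0 = 8

8


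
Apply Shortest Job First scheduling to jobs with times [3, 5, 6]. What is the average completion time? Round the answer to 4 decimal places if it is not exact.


SJF order (ascending): [3, 5, 6]
Completion times:
  Job 1: burst=3, C=3
  Job 2: burst=5, C=8
  Job 3: burst=6, C=14
Average completion = 25/3 = 8.3333

8.3333


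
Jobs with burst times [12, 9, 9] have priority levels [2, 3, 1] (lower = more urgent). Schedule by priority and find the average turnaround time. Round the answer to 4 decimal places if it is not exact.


Sort by priority (ascending = highest first):
Order: [(1, 9), (2, 12), (3, 9)]
Completion times:
  Priority 1, burst=9, C=9
  Priority 2, burst=12, C=21
  Priority 3, burst=9, C=30
Average turnaround = 60/3 = 20.0

20.0


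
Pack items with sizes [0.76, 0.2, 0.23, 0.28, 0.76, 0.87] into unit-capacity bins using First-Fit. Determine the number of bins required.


Place items sequentially using First-Fit:
  Item 0.76 -> new Bin 1
  Item 0.2 -> Bin 1 (now 0.96)
  Item 0.23 -> new Bin 2
  Item 0.28 -> Bin 2 (now 0.51)
  Item 0.76 -> new Bin 3
  Item 0.87 -> new Bin 4
Total bins used = 4

4


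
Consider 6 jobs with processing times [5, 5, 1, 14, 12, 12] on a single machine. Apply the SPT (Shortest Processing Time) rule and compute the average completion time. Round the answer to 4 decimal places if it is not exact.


Sort jobs by processing time (SPT order): [1, 5, 5, 12, 12, 14]
Compute completion times sequentially:
  Job 1: processing = 1, completes at 1
  Job 2: processing = 5, completes at 6
  Job 3: processing = 5, completes at 11
  Job 4: processing = 12, completes at 23
  Job 5: processing = 12, completes at 35
  Job 6: processing = 14, completes at 49
Sum of completion times = 125
Average completion time = 125/6 = 20.8333

20.8333


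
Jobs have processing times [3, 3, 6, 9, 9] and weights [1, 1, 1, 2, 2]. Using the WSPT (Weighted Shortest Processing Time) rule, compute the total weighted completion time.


Compute p/w ratios and sort ascending (WSPT): [(3, 1), (3, 1), (9, 2), (9, 2), (6, 1)]
Compute weighted completion times:
  Job (p=3,w=1): C=3, w*C=1*3=3
  Job (p=3,w=1): C=6, w*C=1*6=6
  Job (p=9,w=2): C=15, w*C=2*15=30
  Job (p=9,w=2): C=24, w*C=2*24=48
  Job (p=6,w=1): C=30, w*C=1*30=30
Total weighted completion time = 117

117


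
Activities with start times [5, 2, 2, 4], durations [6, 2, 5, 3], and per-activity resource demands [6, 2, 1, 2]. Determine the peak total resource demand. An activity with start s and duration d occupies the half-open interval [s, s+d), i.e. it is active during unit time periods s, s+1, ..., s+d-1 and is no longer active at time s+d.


Each activity i is active on [start_i, start_i + duration_i).
Compute total resource usage per time slot:
  t=0: active resources = [], total = 0
  t=1: active resources = [], total = 0
  t=2: active resources = [2, 1], total = 3
  t=3: active resources = [2, 1], total = 3
  t=4: active resources = [1, 2], total = 3
  t=5: active resources = [6, 1, 2], total = 9
  t=6: active resources = [6, 1, 2], total = 9
  t=7: active resources = [6], total = 6
  t=8: active resources = [6], total = 6
  t=9: active resources = [6], total = 6
  t=10: active resources = [6], total = 6
Peak resource demand = 9

9


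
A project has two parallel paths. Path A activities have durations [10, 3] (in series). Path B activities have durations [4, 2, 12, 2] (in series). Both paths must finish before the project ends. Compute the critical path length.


Path A total = 10 + 3 = 13
Path B total = 4 + 2 + 12 + 2 = 20
Critical path = longest path = max(13, 20) = 20

20


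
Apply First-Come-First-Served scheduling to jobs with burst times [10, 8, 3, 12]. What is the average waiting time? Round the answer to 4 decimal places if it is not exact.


FCFS order (as given): [10, 8, 3, 12]
Waiting times:
  Job 1: wait = 0
  Job 2: wait = 10
  Job 3: wait = 18
  Job 4: wait = 21
Sum of waiting times = 49
Average waiting time = 49/4 = 12.25

12.25


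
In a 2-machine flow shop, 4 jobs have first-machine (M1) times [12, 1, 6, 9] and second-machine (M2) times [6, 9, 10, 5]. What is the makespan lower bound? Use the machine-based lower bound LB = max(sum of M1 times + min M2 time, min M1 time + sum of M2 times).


LB1 = sum(M1 times) + min(M2 times) = 28 + 5 = 33
LB2 = min(M1 times) + sum(M2 times) = 1 + 30 = 31
Lower bound = max(LB1, LB2) = max(33, 31) = 33

33


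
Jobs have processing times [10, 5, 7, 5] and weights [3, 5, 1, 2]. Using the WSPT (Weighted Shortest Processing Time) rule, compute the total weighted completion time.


Compute p/w ratios and sort ascending (WSPT): [(5, 5), (5, 2), (10, 3), (7, 1)]
Compute weighted completion times:
  Job (p=5,w=5): C=5, w*C=5*5=25
  Job (p=5,w=2): C=10, w*C=2*10=20
  Job (p=10,w=3): C=20, w*C=3*20=60
  Job (p=7,w=1): C=27, w*C=1*27=27
Total weighted completion time = 132

132


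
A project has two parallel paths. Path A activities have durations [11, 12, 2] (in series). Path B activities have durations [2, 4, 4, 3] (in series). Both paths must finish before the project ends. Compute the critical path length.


Path A total = 11 + 12 + 2 = 25
Path B total = 2 + 4 + 4 + 3 = 13
Critical path = longest path = max(25, 13) = 25

25


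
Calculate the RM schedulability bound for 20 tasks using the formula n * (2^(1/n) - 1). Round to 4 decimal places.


Compute 2^(1/20) = 1.0352649238
Subtract 1: 1.0352649238 - 1 = 0.0352649238
Multiply by n: 20 * 0.0352649238 = 0.7052984760
Round to 4 dp: 0.7053

0.7053


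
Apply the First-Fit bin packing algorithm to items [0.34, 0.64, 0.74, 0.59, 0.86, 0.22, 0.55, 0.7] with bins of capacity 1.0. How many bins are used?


Place items sequentially using First-Fit:
  Item 0.34 -> new Bin 1
  Item 0.64 -> Bin 1 (now 0.98)
  Item 0.74 -> new Bin 2
  Item 0.59 -> new Bin 3
  Item 0.86 -> new Bin 4
  Item 0.22 -> Bin 2 (now 0.96)
  Item 0.55 -> new Bin 5
  Item 0.7 -> new Bin 6
Total bins used = 6

6


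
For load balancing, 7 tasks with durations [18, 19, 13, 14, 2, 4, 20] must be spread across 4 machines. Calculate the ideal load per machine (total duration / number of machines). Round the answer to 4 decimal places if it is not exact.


Total processing time = 18 + 19 + 13 + 14 + 2 + 4 + 20 = 90
Number of machines = 4
Ideal balanced load = 90 / 4 = 22.5

22.5


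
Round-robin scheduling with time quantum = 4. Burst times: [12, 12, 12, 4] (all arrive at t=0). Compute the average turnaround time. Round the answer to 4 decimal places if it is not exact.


Time quantum = 4
Execution trace:
  J1 runs 4 units, time = 4
  J2 runs 4 units, time = 8
  J3 runs 4 units, time = 12
  J4 runs 4 units, time = 16
  J1 runs 4 units, time = 20
  J2 runs 4 units, time = 24
  J3 runs 4 units, time = 28
  J1 runs 4 units, time = 32
  J2 runs 4 units, time = 36
  J3 runs 4 units, time = 40
Finish times: [32, 36, 40, 16]
Average turnaround = 124/4 = 31.0

31.0


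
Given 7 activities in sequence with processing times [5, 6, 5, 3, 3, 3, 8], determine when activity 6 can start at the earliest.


Activity 6 starts after activities 1 through 5 complete.
Predecessor durations: [5, 6, 5, 3, 3]
ES = 5 + 6 + 5 + 3 + 3 = 22

22


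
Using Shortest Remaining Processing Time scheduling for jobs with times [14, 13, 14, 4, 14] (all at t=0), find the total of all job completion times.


Since all jobs arrive at t=0, SRPT equals SPT ordering.
SPT order: [4, 13, 14, 14, 14]
Completion times:
  Job 1: p=4, C=4
  Job 2: p=13, C=17
  Job 3: p=14, C=31
  Job 4: p=14, C=45
  Job 5: p=14, C=59
Total completion time = 4 + 17 + 31 + 45 + 59 = 156

156


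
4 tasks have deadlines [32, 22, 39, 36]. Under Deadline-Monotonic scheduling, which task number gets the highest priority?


Sort tasks by relative deadline (ascending):
  Task 2: deadline = 22
  Task 1: deadline = 32
  Task 4: deadline = 36
  Task 3: deadline = 39
Priority order (highest first): [2, 1, 4, 3]
Highest priority task = 2

2


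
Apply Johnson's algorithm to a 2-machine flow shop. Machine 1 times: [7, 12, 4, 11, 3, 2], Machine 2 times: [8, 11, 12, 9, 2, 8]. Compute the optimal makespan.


Apply Johnson's rule:
  Group 1 (a <= b): [(6, 2, 8), (3, 4, 12), (1, 7, 8)]
  Group 2 (a > b): [(2, 12, 11), (4, 11, 9), (5, 3, 2)]
Optimal job order: [6, 3, 1, 2, 4, 5]
Schedule:
  Job 6: M1 done at 2, M2 done at 10
  Job 3: M1 done at 6, M2 done at 22
  Job 1: M1 done at 13, M2 done at 30
  Job 2: M1 done at 25, M2 done at 41
  Job 4: M1 done at 36, M2 done at 50
  Job 5: M1 done at 39, M2 done at 52
Makespan = 52

52


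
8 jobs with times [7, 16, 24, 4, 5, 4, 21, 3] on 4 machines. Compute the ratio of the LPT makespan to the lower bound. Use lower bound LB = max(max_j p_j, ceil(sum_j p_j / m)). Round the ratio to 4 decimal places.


LPT order: [24, 21, 16, 7, 5, 4, 4, 3]
Machine loads after assignment: [24, 21, 20, 19]
LPT makespan = 24
Lower bound = max(max_job, ceil(total/4)) = max(24, 21) = 24
Ratio = 24 / 24 = 1.0

1.0


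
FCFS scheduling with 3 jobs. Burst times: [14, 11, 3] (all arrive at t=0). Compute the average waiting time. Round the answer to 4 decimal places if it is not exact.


FCFS order (as given): [14, 11, 3]
Waiting times:
  Job 1: wait = 0
  Job 2: wait = 14
  Job 3: wait = 25
Sum of waiting times = 39
Average waiting time = 39/3 = 13.0

13.0


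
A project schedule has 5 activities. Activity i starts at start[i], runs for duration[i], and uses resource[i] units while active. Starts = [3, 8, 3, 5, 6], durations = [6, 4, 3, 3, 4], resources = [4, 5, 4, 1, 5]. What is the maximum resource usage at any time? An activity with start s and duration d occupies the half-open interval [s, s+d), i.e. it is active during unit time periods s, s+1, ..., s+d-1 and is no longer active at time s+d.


Each activity i is active on [start_i, start_i + duration_i).
Compute total resource usage per time slot:
  t=0: active resources = [], total = 0
  t=1: active resources = [], total = 0
  t=2: active resources = [], total = 0
  t=3: active resources = [4, 4], total = 8
  t=4: active resources = [4, 4], total = 8
  t=5: active resources = [4, 4, 1], total = 9
  t=6: active resources = [4, 1, 5], total = 10
  t=7: active resources = [4, 1, 5], total = 10
  t=8: active resources = [4, 5, 5], total = 14
  t=9: active resources = [5, 5], total = 10
  t=10: active resources = [5], total = 5
  t=11: active resources = [5], total = 5
Peak resource demand = 14

14


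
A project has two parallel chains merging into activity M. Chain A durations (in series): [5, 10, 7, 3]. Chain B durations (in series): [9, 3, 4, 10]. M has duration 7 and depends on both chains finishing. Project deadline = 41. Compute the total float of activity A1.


Forward pass: ES(A1) = sum of predecessors on chain A = 0
EF = ES + duration = 0 + 5 = 5
Backward pass: LF(M) = deadline = 41; LS(M) = 41 - 7 = 34
LF(A1) = LS(M) - sum(successors on chain A) = 34 - 20 = 14
LS = LF - duration = 14 - 5 = 9
Total float = LS - ES = 9 - 0 = 9

9


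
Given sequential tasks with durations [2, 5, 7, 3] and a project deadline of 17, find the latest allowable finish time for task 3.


LF(activity 3) = deadline - sum of successor durations
Successors: activities 4 through 4 with durations [3]
Sum of successor durations = 3
LF = 17 - 3 = 14

14


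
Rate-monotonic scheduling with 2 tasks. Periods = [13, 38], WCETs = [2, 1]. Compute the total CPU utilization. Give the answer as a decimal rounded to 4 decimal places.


Compute individual utilizations (exact fractions):
  Task 1: C/T = 2/13 (approx. 0.1538)
  Task 2: C/T = 1/38 (approx. 0.0263)
Total utilization U = 2/13 + 1/38 = 89/494
Rounded to 4 decimal places: U = 0.1802
RM (Liu & Layland) bound for 2 tasks = 0.828427; compare with U = 89/494 (approx. 0.180162)
U <= bound, so schedulable by RM sufficient condition.

0.1802


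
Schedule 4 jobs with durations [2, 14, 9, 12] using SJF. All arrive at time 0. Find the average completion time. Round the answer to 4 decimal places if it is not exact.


SJF order (ascending): [2, 9, 12, 14]
Completion times:
  Job 1: burst=2, C=2
  Job 2: burst=9, C=11
  Job 3: burst=12, C=23
  Job 4: burst=14, C=37
Average completion = 73/4 = 18.25

18.25


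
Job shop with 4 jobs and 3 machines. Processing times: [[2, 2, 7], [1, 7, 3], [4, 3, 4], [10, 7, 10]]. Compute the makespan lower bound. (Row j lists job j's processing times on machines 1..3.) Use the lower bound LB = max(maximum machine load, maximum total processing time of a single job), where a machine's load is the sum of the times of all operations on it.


Machine loads:
  Machine 1: 2 + 1 + 4 + 10 = 17
  Machine 2: 2 + 7 + 3 + 7 = 19
  Machine 3: 7 + 3 + 4 + 10 = 24
Max machine load = 24
Job totals:
  Job 1: 11
  Job 2: 11
  Job 3: 11
  Job 4: 27
Max job total = 27
Lower bound = max(24, 27) = 27

27


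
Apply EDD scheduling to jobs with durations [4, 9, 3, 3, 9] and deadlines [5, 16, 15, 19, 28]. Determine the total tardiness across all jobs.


Sort by due date (EDD order): [(4, 5), (3, 15), (9, 16), (3, 19), (9, 28)]
Compute completion times and tardiness:
  Job 1: p=4, d=5, C=4, tardiness=max(0,4-5)=0
  Job 2: p=3, d=15, C=7, tardiness=max(0,7-15)=0
  Job 3: p=9, d=16, C=16, tardiness=max(0,16-16)=0
  Job 4: p=3, d=19, C=19, tardiness=max(0,19-19)=0
  Job 5: p=9, d=28, C=28, tardiness=max(0,28-28)=0
Total tardiness = 0

0


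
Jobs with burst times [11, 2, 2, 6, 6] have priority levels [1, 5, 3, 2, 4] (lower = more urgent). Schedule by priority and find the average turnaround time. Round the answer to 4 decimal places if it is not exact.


Sort by priority (ascending = highest first):
Order: [(1, 11), (2, 6), (3, 2), (4, 6), (5, 2)]
Completion times:
  Priority 1, burst=11, C=11
  Priority 2, burst=6, C=17
  Priority 3, burst=2, C=19
  Priority 4, burst=6, C=25
  Priority 5, burst=2, C=27
Average turnaround = 99/5 = 19.8

19.8


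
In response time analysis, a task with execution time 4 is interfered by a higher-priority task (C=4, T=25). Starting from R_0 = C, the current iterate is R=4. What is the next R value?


R_next = C + ceil(R_prev / T_hp) * C_hp
ceil(4 / 25) = ceil(0.16) = 1
Interference = 1 * 4 = 4
R_next = 4 + 4 = 8

8


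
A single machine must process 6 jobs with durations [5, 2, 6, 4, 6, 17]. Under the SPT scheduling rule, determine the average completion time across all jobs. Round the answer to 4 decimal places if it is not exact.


Sort jobs by processing time (SPT order): [2, 4, 5, 6, 6, 17]
Compute completion times sequentially:
  Job 1: processing = 2, completes at 2
  Job 2: processing = 4, completes at 6
  Job 3: processing = 5, completes at 11
  Job 4: processing = 6, completes at 17
  Job 5: processing = 6, completes at 23
  Job 6: processing = 17, completes at 40
Sum of completion times = 99
Average completion time = 99/6 = 16.5

16.5


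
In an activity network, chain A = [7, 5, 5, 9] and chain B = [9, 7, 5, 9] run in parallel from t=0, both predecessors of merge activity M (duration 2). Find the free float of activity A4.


ES(A4) = sum of predecessors on chain A = 17
EF(A4) = ES + duration = 17 + 9 = 26
Successor of A4 is M. ES(M) = max(sum(A), sum(B)) = max(26, 30) = 30
Free float = ES(successor) - EF(current) = 30 - 26 = 4

4


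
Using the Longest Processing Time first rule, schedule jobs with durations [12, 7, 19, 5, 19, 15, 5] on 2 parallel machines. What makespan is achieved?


Sort jobs in decreasing order (LPT): [19, 19, 15, 12, 7, 5, 5]
Assign each job to the least loaded machine:
  Machine 1: jobs [19, 15, 5], load = 39
  Machine 2: jobs [19, 12, 7, 5], load = 43
Makespan = max load = 43

43


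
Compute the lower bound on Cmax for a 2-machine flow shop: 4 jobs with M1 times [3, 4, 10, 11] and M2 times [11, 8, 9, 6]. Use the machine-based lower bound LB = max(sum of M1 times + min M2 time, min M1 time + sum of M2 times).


LB1 = sum(M1 times) + min(M2 times) = 28 + 6 = 34
LB2 = min(M1 times) + sum(M2 times) = 3 + 34 = 37
Lower bound = max(LB1, LB2) = max(34, 37) = 37

37


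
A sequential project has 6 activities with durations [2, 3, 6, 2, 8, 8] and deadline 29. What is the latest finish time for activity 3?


LF(activity 3) = deadline - sum of successor durations
Successors: activities 4 through 6 with durations [2, 8, 8]
Sum of successor durations = 18
LF = 29 - 18 = 11

11


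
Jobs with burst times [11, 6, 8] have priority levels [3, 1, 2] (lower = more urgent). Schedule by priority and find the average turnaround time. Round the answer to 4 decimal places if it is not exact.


Sort by priority (ascending = highest first):
Order: [(1, 6), (2, 8), (3, 11)]
Completion times:
  Priority 1, burst=6, C=6
  Priority 2, burst=8, C=14
  Priority 3, burst=11, C=25
Average turnaround = 45/3 = 15.0

15.0


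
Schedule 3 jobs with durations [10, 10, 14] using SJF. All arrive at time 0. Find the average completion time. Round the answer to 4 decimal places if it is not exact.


SJF order (ascending): [10, 10, 14]
Completion times:
  Job 1: burst=10, C=10
  Job 2: burst=10, C=20
  Job 3: burst=14, C=34
Average completion = 64/3 = 21.3333

21.3333


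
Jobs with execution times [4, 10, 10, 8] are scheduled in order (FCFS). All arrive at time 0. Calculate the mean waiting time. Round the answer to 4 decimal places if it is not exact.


FCFS order (as given): [4, 10, 10, 8]
Waiting times:
  Job 1: wait = 0
  Job 2: wait = 4
  Job 3: wait = 14
  Job 4: wait = 24
Sum of waiting times = 42
Average waiting time = 42/4 = 10.5

10.5


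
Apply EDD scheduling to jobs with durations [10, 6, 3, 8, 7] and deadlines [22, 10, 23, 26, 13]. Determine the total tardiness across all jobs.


Sort by due date (EDD order): [(6, 10), (7, 13), (10, 22), (3, 23), (8, 26)]
Compute completion times and tardiness:
  Job 1: p=6, d=10, C=6, tardiness=max(0,6-10)=0
  Job 2: p=7, d=13, C=13, tardiness=max(0,13-13)=0
  Job 3: p=10, d=22, C=23, tardiness=max(0,23-22)=1
  Job 4: p=3, d=23, C=26, tardiness=max(0,26-23)=3
  Job 5: p=8, d=26, C=34, tardiness=max(0,34-26)=8
Total tardiness = 12

12


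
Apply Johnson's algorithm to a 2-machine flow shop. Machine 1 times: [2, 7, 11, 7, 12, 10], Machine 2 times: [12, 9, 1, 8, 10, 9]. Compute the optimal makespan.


Apply Johnson's rule:
  Group 1 (a <= b): [(1, 2, 12), (2, 7, 9), (4, 7, 8)]
  Group 2 (a > b): [(5, 12, 10), (6, 10, 9), (3, 11, 1)]
Optimal job order: [1, 2, 4, 5, 6, 3]
Schedule:
  Job 1: M1 done at 2, M2 done at 14
  Job 2: M1 done at 9, M2 done at 23
  Job 4: M1 done at 16, M2 done at 31
  Job 5: M1 done at 28, M2 done at 41
  Job 6: M1 done at 38, M2 done at 50
  Job 3: M1 done at 49, M2 done at 51
Makespan = 51

51


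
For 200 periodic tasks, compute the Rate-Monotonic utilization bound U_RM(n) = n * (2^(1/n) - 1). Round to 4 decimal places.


Compute 2^(1/200) = 1.0034717485
Subtract 1: 1.0034717485 - 1 = 0.0034717485
Multiply by n: 200 * 0.0034717485 = 0.6943497000
Round to 4 dp: 0.6943

0.6943


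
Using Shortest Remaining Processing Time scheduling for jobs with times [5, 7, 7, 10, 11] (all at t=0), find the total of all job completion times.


Since all jobs arrive at t=0, SRPT equals SPT ordering.
SPT order: [5, 7, 7, 10, 11]
Completion times:
  Job 1: p=5, C=5
  Job 2: p=7, C=12
  Job 3: p=7, C=19
  Job 4: p=10, C=29
  Job 5: p=11, C=40
Total completion time = 5 + 12 + 19 + 29 + 40 = 105

105


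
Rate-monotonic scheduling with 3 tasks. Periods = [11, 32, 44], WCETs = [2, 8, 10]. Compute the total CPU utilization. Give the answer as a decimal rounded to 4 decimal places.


Compute individual utilizations (exact fractions):
  Task 1: C/T = 2/11 (approx. 0.1818)
  Task 2: C/T = 8/32 = 1/4 (approx. 0.25)
  Task 3: C/T = 10/44 = 5/22 (approx. 0.2273)
Total utilization U = 2/11 + 1/4 + 5/22 = 29/44
Rounded to 4 decimal places: U = 0.6591
RM (Liu & Layland) bound for 3 tasks = 0.779763; compare with U = 29/44 (approx. 0.659091)
U <= bound, so schedulable by RM sufficient condition.

0.6591


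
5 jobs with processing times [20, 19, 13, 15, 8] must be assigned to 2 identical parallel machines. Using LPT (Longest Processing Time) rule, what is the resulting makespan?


Sort jobs in decreasing order (LPT): [20, 19, 15, 13, 8]
Assign each job to the least loaded machine:
  Machine 1: jobs [20, 13, 8], load = 41
  Machine 2: jobs [19, 15], load = 34
Makespan = max load = 41

41


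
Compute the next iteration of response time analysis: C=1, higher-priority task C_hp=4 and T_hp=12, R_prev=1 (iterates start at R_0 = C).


R_next = C + ceil(R_prev / T_hp) * C_hp
ceil(1 / 12) = ceil(0.0833) = 1
Interference = 1 * 4 = 4
R_next = 1 + 4 = 5

5


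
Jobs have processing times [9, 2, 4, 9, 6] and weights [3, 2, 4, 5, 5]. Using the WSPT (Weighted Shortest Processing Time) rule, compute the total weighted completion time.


Compute p/w ratios and sort ascending (WSPT): [(2, 2), (4, 4), (6, 5), (9, 5), (9, 3)]
Compute weighted completion times:
  Job (p=2,w=2): C=2, w*C=2*2=4
  Job (p=4,w=4): C=6, w*C=4*6=24
  Job (p=6,w=5): C=12, w*C=5*12=60
  Job (p=9,w=5): C=21, w*C=5*21=105
  Job (p=9,w=3): C=30, w*C=3*30=90
Total weighted completion time = 283

283


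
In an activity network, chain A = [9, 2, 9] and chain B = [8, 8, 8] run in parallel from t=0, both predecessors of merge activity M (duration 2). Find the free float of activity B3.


ES(B3) = sum of predecessors on chain B = 16
EF(B3) = ES + duration = 16 + 8 = 24
Successor of B3 is M. ES(M) = max(sum(A), sum(B)) = max(20, 24) = 24
Free float = ES(successor) - EF(current) = 24 - 24 = 0

0


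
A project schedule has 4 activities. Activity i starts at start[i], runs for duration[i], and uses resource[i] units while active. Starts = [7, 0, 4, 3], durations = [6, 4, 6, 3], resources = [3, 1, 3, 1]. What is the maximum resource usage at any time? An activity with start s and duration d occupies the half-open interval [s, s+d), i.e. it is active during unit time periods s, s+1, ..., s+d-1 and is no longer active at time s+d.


Each activity i is active on [start_i, start_i + duration_i).
Compute total resource usage per time slot:
  t=0: active resources = [1], total = 1
  t=1: active resources = [1], total = 1
  t=2: active resources = [1], total = 1
  t=3: active resources = [1, 1], total = 2
  t=4: active resources = [3, 1], total = 4
  t=5: active resources = [3, 1], total = 4
  t=6: active resources = [3], total = 3
  t=7: active resources = [3, 3], total = 6
  t=8: active resources = [3, 3], total = 6
  t=9: active resources = [3, 3], total = 6
  t=10: active resources = [3], total = 3
  t=11: active resources = [3], total = 3
  t=12: active resources = [3], total = 3
Peak resource demand = 6

6


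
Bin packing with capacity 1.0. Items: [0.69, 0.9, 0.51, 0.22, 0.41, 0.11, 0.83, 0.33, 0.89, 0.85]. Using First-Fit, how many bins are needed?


Place items sequentially using First-Fit:
  Item 0.69 -> new Bin 1
  Item 0.9 -> new Bin 2
  Item 0.51 -> new Bin 3
  Item 0.22 -> Bin 1 (now 0.91)
  Item 0.41 -> Bin 3 (now 0.92)
  Item 0.11 -> new Bin 4
  Item 0.83 -> Bin 4 (now 0.94)
  Item 0.33 -> new Bin 5
  Item 0.89 -> new Bin 6
  Item 0.85 -> new Bin 7
Total bins used = 7

7


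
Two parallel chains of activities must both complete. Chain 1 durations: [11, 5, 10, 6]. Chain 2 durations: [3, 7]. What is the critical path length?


Path A total = 11 + 5 + 10 + 6 = 32
Path B total = 3 + 7 = 10
Critical path = longest path = max(32, 10) = 32

32


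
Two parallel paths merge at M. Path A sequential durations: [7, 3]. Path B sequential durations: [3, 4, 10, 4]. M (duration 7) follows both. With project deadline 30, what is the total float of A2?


Forward pass: ES(A2) = sum of predecessors on chain A = 7
EF = ES + duration = 7 + 3 = 10
Backward pass: LF(M) = deadline = 30; LS(M) = 30 - 7 = 23
LF(A2) = LS(M) - sum(successors on chain A) = 23 - 0 = 23
LS = LF - duration = 23 - 3 = 20
Total float = LS - ES = 20 - 7 = 13

13


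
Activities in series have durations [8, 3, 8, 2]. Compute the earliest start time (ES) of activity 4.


Activity 4 starts after activities 1 through 3 complete.
Predecessor durations: [8, 3, 8]
ES = 8 + 3 + 8 = 19

19


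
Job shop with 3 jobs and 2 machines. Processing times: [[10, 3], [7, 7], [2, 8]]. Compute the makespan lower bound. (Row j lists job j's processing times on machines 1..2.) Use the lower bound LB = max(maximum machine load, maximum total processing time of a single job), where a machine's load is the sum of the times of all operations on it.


Machine loads:
  Machine 1: 10 + 7 + 2 = 19
  Machine 2: 3 + 7 + 8 = 18
Max machine load = 19
Job totals:
  Job 1: 13
  Job 2: 14
  Job 3: 10
Max job total = 14
Lower bound = max(19, 14) = 19

19


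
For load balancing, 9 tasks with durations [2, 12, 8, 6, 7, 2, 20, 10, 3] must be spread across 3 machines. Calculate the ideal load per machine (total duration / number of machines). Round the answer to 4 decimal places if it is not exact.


Total processing time = 2 + 12 + 8 + 6 + 7 + 2 + 20 + 10 + 3 = 70
Number of machines = 3
Ideal balanced load = 70 / 3 = 23.3333

23.3333


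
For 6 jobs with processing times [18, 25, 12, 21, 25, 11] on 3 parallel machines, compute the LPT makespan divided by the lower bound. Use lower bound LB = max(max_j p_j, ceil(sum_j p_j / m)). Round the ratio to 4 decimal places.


LPT order: [25, 25, 21, 18, 12, 11]
Machine loads after assignment: [37, 36, 39]
LPT makespan = 39
Lower bound = max(max_job, ceil(total/3)) = max(25, 38) = 38
Ratio = 39 / 38 = 1.0263

1.0263


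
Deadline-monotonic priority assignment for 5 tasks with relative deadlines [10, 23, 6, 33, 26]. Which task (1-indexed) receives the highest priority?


Sort tasks by relative deadline (ascending):
  Task 3: deadline = 6
  Task 1: deadline = 10
  Task 2: deadline = 23
  Task 5: deadline = 26
  Task 4: deadline = 33
Priority order (highest first): [3, 1, 2, 5, 4]
Highest priority task = 3

3
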